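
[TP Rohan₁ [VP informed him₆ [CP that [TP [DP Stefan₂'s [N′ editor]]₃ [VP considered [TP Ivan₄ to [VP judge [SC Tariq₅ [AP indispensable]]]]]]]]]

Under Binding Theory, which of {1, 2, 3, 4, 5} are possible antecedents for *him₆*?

none

*him* is a pronoun, so Principle B applies: it must be free in its binding domain.
Binding domain of *him₆*: the matrix TP, whose subject is Rohan₁.
*Rohan₁* c-commands the pronoun within its binding domain → coindexation would violate Principle B.
*Stefan₂*: the pronoun c-commands this R-expression → coindexation would violate Principle C on *Stefan₂*.
*[Stefan₂'s editor]₃*: the pronoun c-commands this R-expression → coindexation would violate Principle C on *[Stefan₂'s editor]₃*.
*Ivan₄*: the pronoun c-commands this R-expression → coindexation would violate Principle C on *Ivan₄*.
*Tariq₅*: the pronoun c-commands this R-expression → coindexation would violate Principle C on *Tariq₅*.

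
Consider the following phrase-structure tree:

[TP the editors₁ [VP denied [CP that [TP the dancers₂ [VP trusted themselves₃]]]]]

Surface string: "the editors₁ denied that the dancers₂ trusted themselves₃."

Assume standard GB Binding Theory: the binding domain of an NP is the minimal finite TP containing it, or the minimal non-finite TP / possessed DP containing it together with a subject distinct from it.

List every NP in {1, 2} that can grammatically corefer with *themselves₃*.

*themselves* is an anaphor, so Principle A applies: it must be bound in its binding domain.
Binding domain of *themselves₃*: the embedded TP, whose subject is the dancers₂.
*the editors₁* c-commands the anaphor but is outside its binding domain → cannot satisfy Principle A.
*the dancers₂* c-commands the anaphor within its binding domain → licit binder.

{2}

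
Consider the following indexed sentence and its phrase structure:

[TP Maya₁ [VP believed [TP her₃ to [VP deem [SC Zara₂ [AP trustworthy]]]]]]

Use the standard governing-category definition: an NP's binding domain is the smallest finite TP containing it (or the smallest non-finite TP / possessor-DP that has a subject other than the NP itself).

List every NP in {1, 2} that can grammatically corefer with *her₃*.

none

*her* is a pronoun, so Principle B applies: it must be free in its binding domain.
Binding domain of *her₃*: the matrix TP, whose subject is Maya₁.
*Maya₁* c-commands the pronoun within its binding domain → coindexation would violate Principle B.
*Zara₂*: the pronoun c-commands this R-expression → coindexation would violate Principle C on *Zara₂*.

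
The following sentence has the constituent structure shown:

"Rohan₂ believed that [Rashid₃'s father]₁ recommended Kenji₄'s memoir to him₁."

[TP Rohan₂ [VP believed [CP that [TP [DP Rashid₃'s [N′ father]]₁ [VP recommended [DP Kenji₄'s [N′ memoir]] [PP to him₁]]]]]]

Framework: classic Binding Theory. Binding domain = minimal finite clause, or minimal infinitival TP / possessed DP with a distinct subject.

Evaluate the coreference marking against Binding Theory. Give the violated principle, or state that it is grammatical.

The two coindexed NPs are *[Rashid₃'s father]₁* and *him₁*.
*him₁* is a pronoun. Its binding domain is the embedded TP, whose subject is [Rashid₃'s father]₁.
*[Rashid₃'s father]₁* c-commands it within that domain and carries the same index.
The pronoun is locally bound → Principle B violation.

Principle B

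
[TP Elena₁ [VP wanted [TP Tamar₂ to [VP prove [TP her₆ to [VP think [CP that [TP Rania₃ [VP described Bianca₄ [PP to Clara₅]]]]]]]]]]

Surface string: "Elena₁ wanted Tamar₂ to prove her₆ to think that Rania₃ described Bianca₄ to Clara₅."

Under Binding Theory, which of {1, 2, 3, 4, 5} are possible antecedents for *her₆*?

*her* is a pronoun, so Principle B applies: it must be free in its binding domain.
Binding domain of *her₆*: the embedded TP, whose subject is Tamar₂.
*Elena₁* c-commands the pronoun but from outside its binding domain, and is not c-commanded by it → coindexation permitted.
*Tamar₂* c-commands the pronoun within its binding domain → coindexation would violate Principle B.
*Rania₃*: the pronoun c-commands this R-expression → coindexation would violate Principle C on *Rania₃*.
*Bianca₄*: the pronoun c-commands this R-expression → coindexation would violate Principle C on *Bianca₄*.
*Clara₅*: the pronoun c-commands this R-expression → coindexation would violate Principle C on *Clara₅*.

{1}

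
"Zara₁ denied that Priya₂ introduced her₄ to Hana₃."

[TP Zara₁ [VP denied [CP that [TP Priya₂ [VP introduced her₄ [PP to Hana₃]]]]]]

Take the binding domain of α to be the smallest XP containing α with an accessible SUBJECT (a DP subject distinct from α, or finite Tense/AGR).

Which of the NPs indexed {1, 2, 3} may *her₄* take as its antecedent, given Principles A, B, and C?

*her* is a pronoun, so Principle B applies: it must be free in its binding domain.
Binding domain of *her₄*: the embedded TP, whose subject is Priya₂.
*Zara₁* c-commands the pronoun but from outside its binding domain, and is not c-commanded by it → coindexation permitted.
*Priya₂* c-commands the pronoun within its binding domain → coindexation would violate Principle B.
*Hana₃*: the pronoun c-commands this R-expression → coindexation would violate Principle C on *Hana₃*.

{1}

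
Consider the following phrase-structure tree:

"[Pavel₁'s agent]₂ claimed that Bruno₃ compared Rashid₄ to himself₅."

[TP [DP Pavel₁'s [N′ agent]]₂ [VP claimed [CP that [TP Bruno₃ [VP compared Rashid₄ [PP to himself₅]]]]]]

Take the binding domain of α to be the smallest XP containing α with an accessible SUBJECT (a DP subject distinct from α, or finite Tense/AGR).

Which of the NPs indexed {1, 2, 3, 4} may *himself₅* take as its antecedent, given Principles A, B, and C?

{3, 4}

*himself* is an anaphor, so Principle A applies: it must be bound in its binding domain.
Binding domain of *himself₅*: the embedded TP, whose subject is Bruno₃.
*Pavel₁* does not c-command the anaphor → cannot bind it.
*[Pavel₁'s agent]₂* c-commands the anaphor but is outside its binding domain → cannot satisfy Principle A.
*Bruno₃* c-commands the anaphor within its binding domain → licit binder.
*Rashid₄* c-commands the anaphor within its binding domain → licit binder.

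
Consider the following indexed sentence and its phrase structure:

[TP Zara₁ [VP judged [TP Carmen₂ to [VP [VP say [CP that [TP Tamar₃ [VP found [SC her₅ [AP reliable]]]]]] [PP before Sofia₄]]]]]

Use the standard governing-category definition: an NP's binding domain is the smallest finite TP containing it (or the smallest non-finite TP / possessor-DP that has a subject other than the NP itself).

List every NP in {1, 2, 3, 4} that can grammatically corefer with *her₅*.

{1, 2, 4}

*her* is a pronoun, so Principle B applies: it must be free in its binding domain.
Binding domain of *her₅*: the embedded TP, whose subject is Tamar₃.
*Zara₁* c-commands the pronoun but from outside its binding domain, and is not c-commanded by it → coindexation permitted.
*Carmen₂* c-commands the pronoun but from outside its binding domain, and is not c-commanded by it → coindexation permitted.
*Tamar₃* c-commands the pronoun within its binding domain → coindexation would violate Principle B.
*Sofia₄* and the pronoun do not c-command one another → neither Principle B nor Principle C is at stake; coindexation permitted.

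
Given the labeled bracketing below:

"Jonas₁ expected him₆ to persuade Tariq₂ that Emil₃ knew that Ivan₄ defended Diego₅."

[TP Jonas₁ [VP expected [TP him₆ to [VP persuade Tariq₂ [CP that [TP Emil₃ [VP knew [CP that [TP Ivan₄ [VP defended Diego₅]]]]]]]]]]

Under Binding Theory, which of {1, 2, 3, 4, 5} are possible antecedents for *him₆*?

none

*him* is a pronoun, so Principle B applies: it must be free in its binding domain.
Binding domain of *him₆*: the matrix TP, whose subject is Jonas₁.
*Jonas₁* c-commands the pronoun within its binding domain → coindexation would violate Principle B.
*Tariq₂*: the pronoun c-commands this R-expression → coindexation would violate Principle C on *Tariq₂*.
*Emil₃*: the pronoun c-commands this R-expression → coindexation would violate Principle C on *Emil₃*.
*Ivan₄*: the pronoun c-commands this R-expression → coindexation would violate Principle C on *Ivan₄*.
*Diego₅*: the pronoun c-commands this R-expression → coindexation would violate Principle C on *Diego₅*.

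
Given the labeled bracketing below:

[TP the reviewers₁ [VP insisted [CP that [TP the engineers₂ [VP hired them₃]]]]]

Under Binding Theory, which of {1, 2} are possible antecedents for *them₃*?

*them* is a pronoun, so Principle B applies: it must be free in its binding domain.
Binding domain of *them₃*: the embedded TP, whose subject is the engineers₂.
*the reviewers₁* c-commands the pronoun but from outside its binding domain, and is not c-commanded by it → coindexation permitted.
*the engineers₂* c-commands the pronoun within its binding domain → coindexation would violate Principle B.

{1}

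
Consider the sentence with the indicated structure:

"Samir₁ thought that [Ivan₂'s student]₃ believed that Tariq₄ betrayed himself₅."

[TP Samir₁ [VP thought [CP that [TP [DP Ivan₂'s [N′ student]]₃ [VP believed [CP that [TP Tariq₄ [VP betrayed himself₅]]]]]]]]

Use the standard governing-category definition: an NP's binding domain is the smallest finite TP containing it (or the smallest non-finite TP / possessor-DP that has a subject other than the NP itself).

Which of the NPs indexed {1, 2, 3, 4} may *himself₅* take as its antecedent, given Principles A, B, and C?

{4}

*himself* is an anaphor, so Principle A applies: it must be bound in its binding domain.
Binding domain of *himself₅*: the embedded TP, whose subject is Tariq₄.
*Samir₁* c-commands the anaphor but is outside its binding domain → cannot satisfy Principle A.
*Ivan₂* does not c-command the anaphor → cannot bind it.
*[Ivan₂'s student]₃* c-commands the anaphor but is outside its binding domain → cannot satisfy Principle A.
*Tariq₄* c-commands the anaphor within its binding domain → licit binder.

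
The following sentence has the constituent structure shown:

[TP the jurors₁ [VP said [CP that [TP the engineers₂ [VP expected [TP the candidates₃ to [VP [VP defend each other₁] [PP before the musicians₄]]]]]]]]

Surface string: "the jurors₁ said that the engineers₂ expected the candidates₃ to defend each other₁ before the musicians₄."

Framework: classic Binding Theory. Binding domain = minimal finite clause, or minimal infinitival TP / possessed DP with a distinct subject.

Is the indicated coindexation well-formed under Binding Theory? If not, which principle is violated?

Principle A

The two coindexed NPs are *the jurors₁* and *each other₁*.
*each other₁* is an anaphor. Principle A requires it to be bound within its binding domain — the embedded TP, whose subject is the candidates₃.
Within that domain it is c-commanded by *the candidates₃*, which does not share its index.
*the jurors₁* does c-command the anaphor, but from outside its binding domain.
The anaphor is unbound in its domain → Principle A violation.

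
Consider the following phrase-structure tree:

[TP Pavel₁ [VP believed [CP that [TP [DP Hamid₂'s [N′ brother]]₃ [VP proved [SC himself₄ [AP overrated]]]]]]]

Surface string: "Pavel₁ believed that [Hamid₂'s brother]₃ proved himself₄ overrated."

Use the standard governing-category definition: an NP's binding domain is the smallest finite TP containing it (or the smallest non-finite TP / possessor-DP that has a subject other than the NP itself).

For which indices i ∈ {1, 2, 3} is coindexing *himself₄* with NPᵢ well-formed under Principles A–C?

{3}

*himself* is an anaphor, so Principle A applies: it must be bound in its binding domain.
Binding domain of *himself₄*: the embedded TP, whose subject is [Hamid₂'s brother]₃.
*Pavel₁* c-commands the anaphor but is outside its binding domain → cannot satisfy Principle A.
*Hamid₂* does not c-command the anaphor → cannot bind it.
*[Hamid₂'s brother]₃* c-commands the anaphor within its binding domain → licit binder.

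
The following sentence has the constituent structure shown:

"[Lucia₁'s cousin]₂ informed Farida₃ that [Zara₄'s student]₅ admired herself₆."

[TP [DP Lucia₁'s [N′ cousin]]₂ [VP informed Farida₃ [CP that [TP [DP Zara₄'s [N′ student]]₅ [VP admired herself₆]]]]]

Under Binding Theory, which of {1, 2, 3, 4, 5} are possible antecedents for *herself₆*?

*herself* is an anaphor, so Principle A applies: it must be bound in its binding domain.
Binding domain of *herself₆*: the embedded TP, whose subject is [Zara₄'s student]₅.
*Lucia₁* does not c-command the anaphor → cannot bind it.
*[Lucia₁'s cousin]₂* c-commands the anaphor but is outside its binding domain → cannot satisfy Principle A.
*Farida₃* c-commands the anaphor but is outside its binding domain → cannot satisfy Principle A.
*Zara₄* does not c-command the anaphor → cannot bind it.
*[Zara₄'s student]₅* c-commands the anaphor within its binding domain → licit binder.

{5}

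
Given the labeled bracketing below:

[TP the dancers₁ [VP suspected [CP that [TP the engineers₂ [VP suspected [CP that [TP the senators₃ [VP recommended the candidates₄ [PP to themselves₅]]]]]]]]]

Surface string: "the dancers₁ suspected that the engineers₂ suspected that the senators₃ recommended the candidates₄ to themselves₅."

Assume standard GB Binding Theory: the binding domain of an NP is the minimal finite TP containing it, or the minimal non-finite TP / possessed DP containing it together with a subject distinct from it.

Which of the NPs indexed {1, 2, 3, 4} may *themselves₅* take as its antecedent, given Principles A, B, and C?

*themselves* is an anaphor, so Principle A applies: it must be bound in its binding domain.
Binding domain of *themselves₅*: the embedded TP, whose subject is the senators₃.
*the dancers₁* c-commands the anaphor but is outside its binding domain → cannot satisfy Principle A.
*the engineers₂* c-commands the anaphor but is outside its binding domain → cannot satisfy Principle A.
*the senators₃* c-commands the anaphor within its binding domain → licit binder.
*the candidates₄* c-commands the anaphor within its binding domain → licit binder.

{3, 4}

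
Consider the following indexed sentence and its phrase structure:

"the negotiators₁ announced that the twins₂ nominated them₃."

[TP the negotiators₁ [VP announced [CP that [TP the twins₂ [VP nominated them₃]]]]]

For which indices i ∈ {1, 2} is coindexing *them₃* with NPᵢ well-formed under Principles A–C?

{1}

*them* is a pronoun, so Principle B applies: it must be free in its binding domain.
Binding domain of *them₃*: the embedded TP, whose subject is the twins₂.
*the negotiators₁* c-commands the pronoun but from outside its binding domain, and is not c-commanded by it → coindexation permitted.
*the twins₂* c-commands the pronoun within its binding domain → coindexation would violate Principle B.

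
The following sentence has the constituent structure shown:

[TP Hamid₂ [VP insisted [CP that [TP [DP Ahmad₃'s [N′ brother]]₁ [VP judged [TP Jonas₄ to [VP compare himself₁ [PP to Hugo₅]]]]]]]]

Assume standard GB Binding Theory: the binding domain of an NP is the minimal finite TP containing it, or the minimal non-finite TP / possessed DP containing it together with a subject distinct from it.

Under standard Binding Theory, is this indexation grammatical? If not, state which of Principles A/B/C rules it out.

The two coindexed NPs are *[Ahmad₃'s brother]₁* and *himself₁*.
*himself₁* is an anaphor. Principle A requires it to be bound within its binding domain — the embedded TP, whose subject is Jonas₄.
Within that domain it is c-commanded by *Jonas₄*, which does not share its index.
*[Ahmad₃'s brother]₁* does c-command the anaphor, but from outside its binding domain.
The anaphor is unbound in its domain → Principle A violation.

Principle A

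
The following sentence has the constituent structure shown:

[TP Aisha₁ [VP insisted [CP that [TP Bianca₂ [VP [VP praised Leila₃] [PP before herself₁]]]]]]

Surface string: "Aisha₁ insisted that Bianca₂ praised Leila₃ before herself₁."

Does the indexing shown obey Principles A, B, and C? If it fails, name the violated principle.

Principle A

The two coindexed NPs are *Aisha₁* and *herself₁*.
*herself₁* is an anaphor. Principle A requires it to be bound within its binding domain — the embedded TP, whose subject is Bianca₂.
Within that domain it is c-commanded by *Bianca₂*, which does not share its index.
*Aisha₁* does c-command the anaphor, but from outside its binding domain.
The anaphor is unbound in its domain → Principle A violation.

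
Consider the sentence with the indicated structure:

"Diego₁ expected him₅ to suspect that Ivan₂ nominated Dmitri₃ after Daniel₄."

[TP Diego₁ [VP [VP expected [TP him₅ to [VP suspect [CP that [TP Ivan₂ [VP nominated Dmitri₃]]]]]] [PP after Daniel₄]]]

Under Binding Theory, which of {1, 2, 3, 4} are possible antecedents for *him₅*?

{4}

*him* is a pronoun, so Principle B applies: it must be free in its binding domain.
Binding domain of *him₅*: the matrix TP, whose subject is Diego₁.
*Diego₁* c-commands the pronoun within its binding domain → coindexation would violate Principle B.
*Ivan₂*: the pronoun c-commands this R-expression → coindexation would violate Principle C on *Ivan₂*.
*Dmitri₃*: the pronoun c-commands this R-expression → coindexation would violate Principle C on *Dmitri₃*.
*Daniel₄* and the pronoun do not c-command one another → neither Principle B nor Principle C is at stake; coindexation permitted.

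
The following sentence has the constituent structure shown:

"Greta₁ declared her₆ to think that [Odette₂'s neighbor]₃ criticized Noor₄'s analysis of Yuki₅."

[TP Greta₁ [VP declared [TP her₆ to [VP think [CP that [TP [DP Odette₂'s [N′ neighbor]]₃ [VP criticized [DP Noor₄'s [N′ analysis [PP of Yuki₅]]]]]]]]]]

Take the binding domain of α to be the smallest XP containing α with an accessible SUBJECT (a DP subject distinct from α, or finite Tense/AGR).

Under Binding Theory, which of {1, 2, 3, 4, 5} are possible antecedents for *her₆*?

none

*her* is a pronoun, so Principle B applies: it must be free in its binding domain.
Binding domain of *her₆*: the matrix TP, whose subject is Greta₁.
*Greta₁* c-commands the pronoun within its binding domain → coindexation would violate Principle B.
*Odette₂*: the pronoun c-commands this R-expression → coindexation would violate Principle C on *Odette₂*.
*[Odette₂'s neighbor]₃*: the pronoun c-commands this R-expression → coindexation would violate Principle C on *[Odette₂'s neighbor]₃*.
*Noor₄*: the pronoun c-commands this R-expression → coindexation would violate Principle C on *Noor₄*.
*Yuki₅*: the pronoun c-commands this R-expression → coindexation would violate Principle C on *Yuki₅*.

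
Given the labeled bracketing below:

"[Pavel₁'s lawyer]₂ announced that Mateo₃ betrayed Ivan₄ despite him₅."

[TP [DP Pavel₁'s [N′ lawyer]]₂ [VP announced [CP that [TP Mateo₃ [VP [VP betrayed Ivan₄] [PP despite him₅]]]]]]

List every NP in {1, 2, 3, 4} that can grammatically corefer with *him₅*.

{1, 2, 4}

*him* is a pronoun, so Principle B applies: it must be free in its binding domain.
Binding domain of *him₅*: the embedded TP, whose subject is Mateo₃.
*Pavel₁* and the pronoun do not c-command one another → neither Principle B nor Principle C is at stake; coindexation permitted.
*[Pavel₁'s lawyer]₂* c-commands the pronoun but from outside its binding domain, and is not c-commanded by it → coindexation permitted.
*Mateo₃* c-commands the pronoun within its binding domain → coindexation would violate Principle B.
*Ivan₄* and the pronoun do not c-command one another → neither Principle B nor Principle C is at stake; coindexation permitted.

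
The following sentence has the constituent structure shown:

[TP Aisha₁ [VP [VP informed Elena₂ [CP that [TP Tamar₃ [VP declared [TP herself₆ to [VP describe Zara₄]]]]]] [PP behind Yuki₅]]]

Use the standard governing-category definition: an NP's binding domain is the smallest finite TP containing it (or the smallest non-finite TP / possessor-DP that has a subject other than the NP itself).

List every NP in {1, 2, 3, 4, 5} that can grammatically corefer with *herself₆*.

*herself* is an anaphor, so Principle A applies: it must be bound in its binding domain.
Binding domain of *herself₆*: the embedded TP, whose subject is Tamar₃.
*Aisha₁* c-commands the anaphor but is outside its binding domain → cannot satisfy Principle A.
*Elena₂* c-commands the anaphor but is outside its binding domain → cannot satisfy Principle A.
*Tamar₃* c-commands the anaphor within its binding domain → licit binder.
*Zara₄* does not c-command the anaphor → cannot bind it.
*Yuki₅* does not c-command the anaphor → cannot bind it.

{3}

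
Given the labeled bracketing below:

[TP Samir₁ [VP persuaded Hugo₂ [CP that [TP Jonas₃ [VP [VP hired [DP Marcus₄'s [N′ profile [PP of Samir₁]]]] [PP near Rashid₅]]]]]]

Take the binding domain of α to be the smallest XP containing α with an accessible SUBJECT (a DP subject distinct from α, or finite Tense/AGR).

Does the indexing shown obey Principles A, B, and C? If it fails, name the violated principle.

Principle C

The two coindexed NPs are *Samir₁* (the higher occurrence) and *Samir₁* (the lower occurrence).
*Samir₁* (the lower occurrence) is an R-expression. Principle C requires it to be free everywhere.
*Samir₁* (the higher occurrence) c-commands it and carries the same index.
The R-expression is bound → Principle C violation.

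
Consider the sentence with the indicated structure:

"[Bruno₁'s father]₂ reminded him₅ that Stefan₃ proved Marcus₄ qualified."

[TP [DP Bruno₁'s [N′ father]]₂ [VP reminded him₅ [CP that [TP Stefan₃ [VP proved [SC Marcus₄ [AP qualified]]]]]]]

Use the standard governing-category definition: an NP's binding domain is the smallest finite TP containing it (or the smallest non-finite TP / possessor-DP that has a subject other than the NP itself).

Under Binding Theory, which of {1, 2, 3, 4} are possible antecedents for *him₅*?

{1}

*him* is a pronoun, so Principle B applies: it must be free in its binding domain.
Binding domain of *him₅*: the matrix TP, whose subject is [Bruno₁'s father]₂.
*Bruno₁* and the pronoun do not c-command one another → neither Principle B nor Principle C is at stake; coindexation permitted.
*[Bruno₁'s father]₂* c-commands the pronoun within its binding domain → coindexation would violate Principle B.
*Stefan₃*: the pronoun c-commands this R-expression → coindexation would violate Principle C on *Stefan₃*.
*Marcus₄*: the pronoun c-commands this R-expression → coindexation would violate Principle C on *Marcus₄*.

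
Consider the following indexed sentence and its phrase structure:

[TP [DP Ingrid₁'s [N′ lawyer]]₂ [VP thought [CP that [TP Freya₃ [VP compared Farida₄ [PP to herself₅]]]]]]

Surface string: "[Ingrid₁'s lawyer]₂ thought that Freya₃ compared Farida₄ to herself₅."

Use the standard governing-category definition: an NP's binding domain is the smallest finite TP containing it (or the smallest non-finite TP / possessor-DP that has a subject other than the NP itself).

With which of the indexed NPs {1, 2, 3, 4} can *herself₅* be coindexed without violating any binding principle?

*herself* is an anaphor, so Principle A applies: it must be bound in its binding domain.
Binding domain of *herself₅*: the embedded TP, whose subject is Freya₃.
*Ingrid₁* does not c-command the anaphor → cannot bind it.
*[Ingrid₁'s lawyer]₂* c-commands the anaphor but is outside its binding domain → cannot satisfy Principle A.
*Freya₃* c-commands the anaphor within its binding domain → licit binder.
*Farida₄* c-commands the anaphor within its binding domain → licit binder.

{3, 4}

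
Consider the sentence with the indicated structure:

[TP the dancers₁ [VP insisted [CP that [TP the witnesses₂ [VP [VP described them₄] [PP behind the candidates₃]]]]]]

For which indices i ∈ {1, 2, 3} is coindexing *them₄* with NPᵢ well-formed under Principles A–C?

*them* is a pronoun, so Principle B applies: it must be free in its binding domain.
Binding domain of *them₄*: the embedded TP, whose subject is the witnesses₂.
*the dancers₁* c-commands the pronoun but from outside its binding domain, and is not c-commanded by it → coindexation permitted.
*the witnesses₂* c-commands the pronoun within its binding domain → coindexation would violate Principle B.
*the candidates₃* and the pronoun do not c-command one another → neither Principle B nor Principle C is at stake; coindexation permitted.

{1, 3}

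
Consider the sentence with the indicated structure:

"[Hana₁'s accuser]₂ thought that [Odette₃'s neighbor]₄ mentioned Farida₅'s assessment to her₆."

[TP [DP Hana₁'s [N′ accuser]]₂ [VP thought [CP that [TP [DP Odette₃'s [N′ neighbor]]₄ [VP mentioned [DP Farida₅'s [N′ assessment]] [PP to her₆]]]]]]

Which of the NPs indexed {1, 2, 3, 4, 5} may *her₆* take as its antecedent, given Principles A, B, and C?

*her* is a pronoun, so Principle B applies: it must be free in its binding domain.
Binding domain of *her₆*: the embedded TP, whose subject is [Odette₃'s neighbor]₄.
*Hana₁* and the pronoun do not c-command one another → neither Principle B nor Principle C is at stake; coindexation permitted.
*[Hana₁'s accuser]₂* c-commands the pronoun but from outside its binding domain, and is not c-commanded by it → coindexation permitted.
*Odette₃* and the pronoun do not c-command one another → neither Principle B nor Principle C is at stake; coindexation permitted.
*[Odette₃'s neighbor]₄* c-commands the pronoun within its binding domain → coindexation would violate Principle B.
*Farida₅* and the pronoun do not c-command one another → neither Principle B nor Principle C is at stake; coindexation permitted.

{1, 2, 3, 5}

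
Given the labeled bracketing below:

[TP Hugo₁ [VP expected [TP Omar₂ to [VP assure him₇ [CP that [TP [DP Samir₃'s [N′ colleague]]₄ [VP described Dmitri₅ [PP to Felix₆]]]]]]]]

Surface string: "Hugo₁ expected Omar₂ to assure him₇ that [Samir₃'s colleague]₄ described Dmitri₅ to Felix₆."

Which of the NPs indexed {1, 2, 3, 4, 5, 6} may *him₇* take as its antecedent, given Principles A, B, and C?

*him* is a pronoun, so Principle B applies: it must be free in its binding domain.
Binding domain of *him₇*: the embedded TP, whose subject is Omar₂.
*Hugo₁* c-commands the pronoun but from outside its binding domain, and is not c-commanded by it → coindexation permitted.
*Omar₂* c-commands the pronoun within its binding domain → coindexation would violate Principle B.
*Samir₃*: the pronoun c-commands this R-expression → coindexation would violate Principle C on *Samir₃*.
*[Samir₃'s colleague]₄*: the pronoun c-commands this R-expression → coindexation would violate Principle C on *[Samir₃'s colleague]₄*.
*Dmitri₅*: the pronoun c-commands this R-expression → coindexation would violate Principle C on *Dmitri₅*.
*Felix₆*: the pronoun c-commands this R-expression → coindexation would violate Principle C on *Felix₆*.

{1}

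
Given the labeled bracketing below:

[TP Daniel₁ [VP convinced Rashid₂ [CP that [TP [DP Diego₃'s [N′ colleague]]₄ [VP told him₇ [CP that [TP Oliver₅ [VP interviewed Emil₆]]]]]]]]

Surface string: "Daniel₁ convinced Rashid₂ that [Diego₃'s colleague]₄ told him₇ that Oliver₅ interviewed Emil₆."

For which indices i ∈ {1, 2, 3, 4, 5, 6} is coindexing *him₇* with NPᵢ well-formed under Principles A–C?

{1, 2, 3}

*him* is a pronoun, so Principle B applies: it must be free in its binding domain.
Binding domain of *him₇*: the embedded TP, whose subject is [Diego₃'s colleague]₄.
*Daniel₁* c-commands the pronoun but from outside its binding domain, and is not c-commanded by it → coindexation permitted.
*Rashid₂* c-commands the pronoun but from outside its binding domain, and is not c-commanded by it → coindexation permitted.
*Diego₃* and the pronoun do not c-command one another → neither Principle B nor Principle C is at stake; coindexation permitted.
*[Diego₃'s colleague]₄* c-commands the pronoun within its binding domain → coindexation would violate Principle B.
*Oliver₅*: the pronoun c-commands this R-expression → coindexation would violate Principle C on *Oliver₅*.
*Emil₆*: the pronoun c-commands this R-expression → coindexation would violate Principle C on *Emil₆*.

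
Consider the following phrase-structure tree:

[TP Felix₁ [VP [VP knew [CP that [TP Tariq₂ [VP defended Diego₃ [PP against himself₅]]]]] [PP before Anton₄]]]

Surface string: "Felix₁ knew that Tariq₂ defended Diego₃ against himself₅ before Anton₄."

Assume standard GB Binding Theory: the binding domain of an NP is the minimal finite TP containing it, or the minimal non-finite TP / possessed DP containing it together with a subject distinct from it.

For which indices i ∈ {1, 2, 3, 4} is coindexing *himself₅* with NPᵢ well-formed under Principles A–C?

*himself* is an anaphor, so Principle A applies: it must be bound in its binding domain.
Binding domain of *himself₅*: the embedded TP, whose subject is Tariq₂.
*Felix₁* c-commands the anaphor but is outside its binding domain → cannot satisfy Principle A.
*Tariq₂* c-commands the anaphor within its binding domain → licit binder.
*Diego₃* c-commands the anaphor within its binding domain → licit binder.
*Anton₄* does not c-command the anaphor → cannot bind it.

{2, 3}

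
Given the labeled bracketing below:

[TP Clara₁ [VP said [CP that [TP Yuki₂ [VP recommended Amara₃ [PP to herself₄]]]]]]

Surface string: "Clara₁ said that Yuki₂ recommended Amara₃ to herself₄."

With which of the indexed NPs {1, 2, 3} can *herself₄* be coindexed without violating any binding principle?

*herself* is an anaphor, so Principle A applies: it must be bound in its binding domain.
Binding domain of *herself₄*: the embedded TP, whose subject is Yuki₂.
*Clara₁* c-commands the anaphor but is outside its binding domain → cannot satisfy Principle A.
*Yuki₂* c-commands the anaphor within its binding domain → licit binder.
*Amara₃* c-commands the anaphor within its binding domain → licit binder.

{2, 3}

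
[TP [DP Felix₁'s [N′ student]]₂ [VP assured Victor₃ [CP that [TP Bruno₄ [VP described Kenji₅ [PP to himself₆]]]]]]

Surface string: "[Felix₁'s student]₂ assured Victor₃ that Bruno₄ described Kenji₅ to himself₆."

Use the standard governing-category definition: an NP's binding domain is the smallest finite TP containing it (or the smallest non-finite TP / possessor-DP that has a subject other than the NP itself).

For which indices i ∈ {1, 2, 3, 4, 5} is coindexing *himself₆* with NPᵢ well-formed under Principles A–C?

{4, 5}

*himself* is an anaphor, so Principle A applies: it must be bound in its binding domain.
Binding domain of *himself₆*: the embedded TP, whose subject is Bruno₄.
*Felix₁* does not c-command the anaphor → cannot bind it.
*[Felix₁'s student]₂* c-commands the anaphor but is outside its binding domain → cannot satisfy Principle A.
*Victor₃* c-commands the anaphor but is outside its binding domain → cannot satisfy Principle A.
*Bruno₄* c-commands the anaphor within its binding domain → licit binder.
*Kenji₅* c-commands the anaphor within its binding domain → licit binder.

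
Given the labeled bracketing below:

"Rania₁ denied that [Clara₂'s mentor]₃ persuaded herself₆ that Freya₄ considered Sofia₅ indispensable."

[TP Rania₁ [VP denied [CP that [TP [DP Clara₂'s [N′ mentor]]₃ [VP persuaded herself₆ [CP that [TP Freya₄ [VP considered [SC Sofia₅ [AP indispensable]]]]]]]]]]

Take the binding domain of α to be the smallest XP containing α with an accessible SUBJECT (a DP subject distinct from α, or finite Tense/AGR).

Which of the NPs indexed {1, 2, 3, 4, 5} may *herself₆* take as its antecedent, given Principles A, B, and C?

*herself* is an anaphor, so Principle A applies: it must be bound in its binding domain.
Binding domain of *herself₆*: the embedded TP, whose subject is [Clara₂'s mentor]₃.
*Rania₁* c-commands the anaphor but is outside its binding domain → cannot satisfy Principle A.
*Clara₂* does not c-command the anaphor → cannot bind it.
*[Clara₂'s mentor]₃* c-commands the anaphor within its binding domain → licit binder.
*Freya₄* does not c-command the anaphor → cannot bind it.
*Sofia₅* does not c-command the anaphor → cannot bind it.

{3}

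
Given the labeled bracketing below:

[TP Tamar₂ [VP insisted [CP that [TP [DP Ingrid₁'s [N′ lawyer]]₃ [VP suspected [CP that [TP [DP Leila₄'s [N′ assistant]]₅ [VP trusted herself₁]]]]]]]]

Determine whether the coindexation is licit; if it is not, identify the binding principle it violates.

The two coindexed NPs are *Ingrid₁* and *herself₁*.
*herself₁* is an anaphor. Principle A requires it to be bound within its binding domain — the embedded TP, whose subject is [Leila₄'s assistant]₅.
Within that domain it is c-commanded by *[Leila₄'s assistant]₅*, which does not share its index.
*Ingrid₁* does not c-command the anaphor at all.
The anaphor is unbound in its domain → Principle A violation.

Principle A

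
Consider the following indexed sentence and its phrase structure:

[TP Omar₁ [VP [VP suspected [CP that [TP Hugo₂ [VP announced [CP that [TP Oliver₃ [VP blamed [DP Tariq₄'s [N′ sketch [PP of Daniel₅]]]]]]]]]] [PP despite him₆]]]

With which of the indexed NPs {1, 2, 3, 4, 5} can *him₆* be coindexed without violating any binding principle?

*him* is a pronoun, so Principle B applies: it must be free in its binding domain.
Binding domain of *him₆*: the matrix TP, whose subject is Omar₁.
*Omar₁* c-commands the pronoun within its binding domain → coindexation would violate Principle B.
*Hugo₂* and the pronoun do not c-command one another → neither Principle B nor Principle C is at stake; coindexation permitted.
*Oliver₃* and the pronoun do not c-command one another → neither Principle B nor Principle C is at stake; coindexation permitted.
*Tariq₄* and the pronoun do not c-command one another → neither Principle B nor Principle C is at stake; coindexation permitted.
*Daniel₅* and the pronoun do not c-command one another → neither Principle B nor Principle C is at stake; coindexation permitted.

{2, 3, 4, 5}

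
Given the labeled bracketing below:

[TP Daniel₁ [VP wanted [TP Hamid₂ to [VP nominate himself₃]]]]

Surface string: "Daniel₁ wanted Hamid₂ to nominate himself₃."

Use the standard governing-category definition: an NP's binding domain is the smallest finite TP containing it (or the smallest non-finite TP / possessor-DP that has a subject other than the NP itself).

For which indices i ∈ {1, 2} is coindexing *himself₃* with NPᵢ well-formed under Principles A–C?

{2}

*himself* is an anaphor, so Principle A applies: it must be bound in its binding domain.
Binding domain of *himself₃*: the embedded TP, whose subject is Hamid₂.
*Daniel₁* c-commands the anaphor but is outside its binding domain → cannot satisfy Principle A.
*Hamid₂* c-commands the anaphor within its binding domain → licit binder.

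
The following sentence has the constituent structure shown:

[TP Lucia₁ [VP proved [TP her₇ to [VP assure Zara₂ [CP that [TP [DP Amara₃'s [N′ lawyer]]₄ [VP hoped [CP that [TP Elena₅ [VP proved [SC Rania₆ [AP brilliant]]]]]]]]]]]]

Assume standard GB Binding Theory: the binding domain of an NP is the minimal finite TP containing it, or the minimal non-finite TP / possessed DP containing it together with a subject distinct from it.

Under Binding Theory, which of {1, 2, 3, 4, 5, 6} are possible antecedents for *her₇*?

*her* is a pronoun, so Principle B applies: it must be free in its binding domain.
Binding domain of *her₇*: the matrix TP, whose subject is Lucia₁.
*Lucia₁* c-commands the pronoun within its binding domain → coindexation would violate Principle B.
*Zara₂*: the pronoun c-commands this R-expression → coindexation would violate Principle C on *Zara₂*.
*Amara₃*: the pronoun c-commands this R-expression → coindexation would violate Principle C on *Amara₃*.
*[Amara₃'s lawyer]₄*: the pronoun c-commands this R-expression → coindexation would violate Principle C on *[Amara₃'s lawyer]₄*.
*Elena₅*: the pronoun c-commands this R-expression → coindexation would violate Principle C on *Elena₅*.
*Rania₆*: the pronoun c-commands this R-expression → coindexation would violate Principle C on *Rania₆*.

none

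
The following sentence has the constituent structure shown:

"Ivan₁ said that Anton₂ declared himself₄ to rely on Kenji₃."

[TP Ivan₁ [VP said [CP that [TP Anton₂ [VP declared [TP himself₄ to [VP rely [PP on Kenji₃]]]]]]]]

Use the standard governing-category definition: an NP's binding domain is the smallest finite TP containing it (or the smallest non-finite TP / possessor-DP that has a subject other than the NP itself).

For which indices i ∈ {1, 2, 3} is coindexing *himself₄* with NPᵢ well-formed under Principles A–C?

{2}

*himself* is an anaphor, so Principle A applies: it must be bound in its binding domain.
Binding domain of *himself₄*: the embedded TP, whose subject is Anton₂.
*Ivan₁* c-commands the anaphor but is outside its binding domain → cannot satisfy Principle A.
*Anton₂* c-commands the anaphor within its binding domain → licit binder.
*Kenji₃* does not c-command the anaphor → cannot bind it.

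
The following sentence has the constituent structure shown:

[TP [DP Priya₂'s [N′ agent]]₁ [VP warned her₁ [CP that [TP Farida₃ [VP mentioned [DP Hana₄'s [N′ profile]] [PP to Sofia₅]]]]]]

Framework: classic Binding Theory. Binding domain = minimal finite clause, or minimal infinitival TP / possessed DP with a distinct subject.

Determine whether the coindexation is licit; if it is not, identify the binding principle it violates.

Principle B

The two coindexed NPs are *[Priya₂'s agent]₁* and *her₁*.
*her₁* is a pronoun. Its binding domain is the matrix TP, whose subject is [Priya₂'s agent]₁.
*[Priya₂'s agent]₁* c-commands it within that domain and carries the same index.
The pronoun is locally bound → Principle B violation.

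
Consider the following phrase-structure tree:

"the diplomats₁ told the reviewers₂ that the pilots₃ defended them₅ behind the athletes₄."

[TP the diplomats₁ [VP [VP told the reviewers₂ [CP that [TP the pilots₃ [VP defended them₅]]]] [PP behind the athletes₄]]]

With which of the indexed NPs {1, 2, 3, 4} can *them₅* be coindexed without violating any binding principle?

*them* is a pronoun, so Principle B applies: it must be free in its binding domain.
Binding domain of *them₅*: the embedded TP, whose subject is the pilots₃.
*the diplomats₁* c-commands the pronoun but from outside its binding domain, and is not c-commanded by it → coindexation permitted.
*the reviewers₂* c-commands the pronoun but from outside its binding domain, and is not c-commanded by it → coindexation permitted.
*the pilots₃* c-commands the pronoun within its binding domain → coindexation would violate Principle B.
*the athletes₄* and the pronoun do not c-command one another → neither Principle B nor Principle C is at stake; coindexation permitted.

{1, 2, 4}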